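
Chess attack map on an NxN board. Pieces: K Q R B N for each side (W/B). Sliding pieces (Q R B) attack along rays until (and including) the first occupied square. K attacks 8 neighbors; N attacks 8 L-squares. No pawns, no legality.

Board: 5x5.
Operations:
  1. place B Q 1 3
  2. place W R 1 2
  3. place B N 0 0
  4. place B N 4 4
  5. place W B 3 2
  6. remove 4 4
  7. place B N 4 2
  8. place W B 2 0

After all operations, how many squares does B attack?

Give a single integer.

Answer: 15

Derivation:
Op 1: place BQ@(1,3)
Op 2: place WR@(1,2)
Op 3: place BN@(0,0)
Op 4: place BN@(4,4)
Op 5: place WB@(3,2)
Op 6: remove (4,4)
Op 7: place BN@(4,2)
Op 8: place WB@(2,0)
Per-piece attacks for B:
  BN@(0,0): attacks (1,2) (2,1)
  BQ@(1,3): attacks (1,4) (1,2) (2,3) (3,3) (4,3) (0,3) (2,4) (2,2) (3,1) (4,0) (0,4) (0,2) [ray(0,-1) blocked at (1,2)]
  BN@(4,2): attacks (3,4) (2,3) (3,0) (2,1)
Union (15 distinct): (0,2) (0,3) (0,4) (1,2) (1,4) (2,1) (2,2) (2,3) (2,4) (3,0) (3,1) (3,3) (3,4) (4,0) (4,3)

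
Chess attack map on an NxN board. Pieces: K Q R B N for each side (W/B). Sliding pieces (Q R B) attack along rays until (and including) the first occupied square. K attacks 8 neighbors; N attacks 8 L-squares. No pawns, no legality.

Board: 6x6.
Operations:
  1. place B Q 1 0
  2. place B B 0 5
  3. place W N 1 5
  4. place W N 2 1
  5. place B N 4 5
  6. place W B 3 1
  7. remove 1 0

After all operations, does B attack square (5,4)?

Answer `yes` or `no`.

Op 1: place BQ@(1,0)
Op 2: place BB@(0,5)
Op 3: place WN@(1,5)
Op 4: place WN@(2,1)
Op 5: place BN@(4,5)
Op 6: place WB@(3,1)
Op 7: remove (1,0)
Per-piece attacks for B:
  BB@(0,5): attacks (1,4) (2,3) (3,2) (4,1) (5,0)
  BN@(4,5): attacks (5,3) (3,3) (2,4)
B attacks (5,4): no

Answer: no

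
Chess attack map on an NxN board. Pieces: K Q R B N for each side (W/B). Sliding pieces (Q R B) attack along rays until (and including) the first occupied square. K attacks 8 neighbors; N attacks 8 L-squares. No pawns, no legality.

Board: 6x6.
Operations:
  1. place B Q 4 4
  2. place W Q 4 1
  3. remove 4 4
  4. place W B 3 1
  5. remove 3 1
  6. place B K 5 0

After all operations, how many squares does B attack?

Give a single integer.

Op 1: place BQ@(4,4)
Op 2: place WQ@(4,1)
Op 3: remove (4,4)
Op 4: place WB@(3,1)
Op 5: remove (3,1)
Op 6: place BK@(5,0)
Per-piece attacks for B:
  BK@(5,0): attacks (5,1) (4,0) (4,1)
Union (3 distinct): (4,0) (4,1) (5,1)

Answer: 3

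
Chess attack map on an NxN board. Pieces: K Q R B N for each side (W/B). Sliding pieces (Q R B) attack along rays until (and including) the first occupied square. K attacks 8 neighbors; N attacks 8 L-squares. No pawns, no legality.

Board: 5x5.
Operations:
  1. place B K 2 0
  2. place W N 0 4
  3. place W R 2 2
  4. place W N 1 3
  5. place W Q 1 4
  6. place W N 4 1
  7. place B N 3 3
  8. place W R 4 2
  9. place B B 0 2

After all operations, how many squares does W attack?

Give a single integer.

Answer: 18

Derivation:
Op 1: place BK@(2,0)
Op 2: place WN@(0,4)
Op 3: place WR@(2,2)
Op 4: place WN@(1,3)
Op 5: place WQ@(1,4)
Op 6: place WN@(4,1)
Op 7: place BN@(3,3)
Op 8: place WR@(4,2)
Op 9: place BB@(0,2)
Per-piece attacks for W:
  WN@(0,4): attacks (1,2) (2,3)
  WN@(1,3): attacks (3,4) (2,1) (3,2) (0,1)
  WQ@(1,4): attacks (1,3) (2,4) (3,4) (4,4) (0,4) (2,3) (3,2) (4,1) (0,3) [ray(0,-1) blocked at (1,3); ray(-1,0) blocked at (0,4); ray(1,-1) blocked at (4,1)]
  WR@(2,2): attacks (2,3) (2,4) (2,1) (2,0) (3,2) (4,2) (1,2) (0,2) [ray(0,-1) blocked at (2,0); ray(1,0) blocked at (4,2); ray(-1,0) blocked at (0,2)]
  WN@(4,1): attacks (3,3) (2,2) (2,0)
  WR@(4,2): attacks (4,3) (4,4) (4,1) (3,2) (2,2) [ray(0,-1) blocked at (4,1); ray(-1,0) blocked at (2,2)]
Union (18 distinct): (0,1) (0,2) (0,3) (0,4) (1,2) (1,3) (2,0) (2,1) (2,2) (2,3) (2,4) (3,2) (3,3) (3,4) (4,1) (4,2) (4,3) (4,4)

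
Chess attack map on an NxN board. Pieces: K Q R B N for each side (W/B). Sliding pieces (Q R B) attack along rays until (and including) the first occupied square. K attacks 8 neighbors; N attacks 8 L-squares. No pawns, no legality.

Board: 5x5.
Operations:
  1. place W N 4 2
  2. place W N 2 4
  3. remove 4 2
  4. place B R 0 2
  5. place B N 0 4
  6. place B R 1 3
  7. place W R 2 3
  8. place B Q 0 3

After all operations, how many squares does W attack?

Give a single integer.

Op 1: place WN@(4,2)
Op 2: place WN@(2,4)
Op 3: remove (4,2)
Op 4: place BR@(0,2)
Op 5: place BN@(0,4)
Op 6: place BR@(1,3)
Op 7: place WR@(2,3)
Op 8: place BQ@(0,3)
Per-piece attacks for W:
  WR@(2,3): attacks (2,4) (2,2) (2,1) (2,0) (3,3) (4,3) (1,3) [ray(0,1) blocked at (2,4); ray(-1,0) blocked at (1,3)]
  WN@(2,4): attacks (3,2) (4,3) (1,2) (0,3)
Union (10 distinct): (0,3) (1,2) (1,3) (2,0) (2,1) (2,2) (2,4) (3,2) (3,3) (4,3)

Answer: 10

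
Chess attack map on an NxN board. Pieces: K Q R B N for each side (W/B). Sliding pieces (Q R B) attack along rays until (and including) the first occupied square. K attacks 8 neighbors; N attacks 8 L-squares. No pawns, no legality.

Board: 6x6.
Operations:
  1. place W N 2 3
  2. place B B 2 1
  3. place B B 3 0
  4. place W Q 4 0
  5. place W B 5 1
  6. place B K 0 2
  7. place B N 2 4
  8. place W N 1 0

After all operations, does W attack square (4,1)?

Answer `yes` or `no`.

Op 1: place WN@(2,3)
Op 2: place BB@(2,1)
Op 3: place BB@(3,0)
Op 4: place WQ@(4,0)
Op 5: place WB@(5,1)
Op 6: place BK@(0,2)
Op 7: place BN@(2,4)
Op 8: place WN@(1,0)
Per-piece attacks for W:
  WN@(1,0): attacks (2,2) (3,1) (0,2)
  WN@(2,3): attacks (3,5) (4,4) (1,5) (0,4) (3,1) (4,2) (1,1) (0,2)
  WQ@(4,0): attacks (4,1) (4,2) (4,3) (4,4) (4,5) (5,0) (3,0) (5,1) (3,1) (2,2) (1,3) (0,4) [ray(-1,0) blocked at (3,0); ray(1,1) blocked at (5,1)]
  WB@(5,1): attacks (4,2) (3,3) (2,4) (4,0) [ray(-1,1) blocked at (2,4); ray(-1,-1) blocked at (4,0)]
W attacks (4,1): yes

Answer: yes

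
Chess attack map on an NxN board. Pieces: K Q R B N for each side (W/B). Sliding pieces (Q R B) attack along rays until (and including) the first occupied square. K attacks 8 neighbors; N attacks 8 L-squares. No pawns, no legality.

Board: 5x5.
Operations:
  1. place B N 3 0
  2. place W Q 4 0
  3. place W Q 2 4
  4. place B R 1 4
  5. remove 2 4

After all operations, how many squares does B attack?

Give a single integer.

Op 1: place BN@(3,0)
Op 2: place WQ@(4,0)
Op 3: place WQ@(2,4)
Op 4: place BR@(1,4)
Op 5: remove (2,4)
Per-piece attacks for B:
  BR@(1,4): attacks (1,3) (1,2) (1,1) (1,0) (2,4) (3,4) (4,4) (0,4)
  BN@(3,0): attacks (4,2) (2,2) (1,1)
Union (10 distinct): (0,4) (1,0) (1,1) (1,2) (1,3) (2,2) (2,4) (3,4) (4,2) (4,4)

Answer: 10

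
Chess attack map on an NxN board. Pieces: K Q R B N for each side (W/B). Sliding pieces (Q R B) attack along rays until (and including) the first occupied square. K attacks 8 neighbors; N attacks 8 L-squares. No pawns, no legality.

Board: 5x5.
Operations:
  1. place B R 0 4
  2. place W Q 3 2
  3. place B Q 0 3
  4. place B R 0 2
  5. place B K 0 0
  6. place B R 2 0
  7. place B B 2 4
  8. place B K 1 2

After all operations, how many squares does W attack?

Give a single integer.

Answer: 13

Derivation:
Op 1: place BR@(0,4)
Op 2: place WQ@(3,2)
Op 3: place BQ@(0,3)
Op 4: place BR@(0,2)
Op 5: place BK@(0,0)
Op 6: place BR@(2,0)
Op 7: place BB@(2,4)
Op 8: place BK@(1,2)
Per-piece attacks for W:
  WQ@(3,2): attacks (3,3) (3,4) (3,1) (3,0) (4,2) (2,2) (1,2) (4,3) (4,1) (2,3) (1,4) (2,1) (1,0) [ray(-1,0) blocked at (1,2)]
Union (13 distinct): (1,0) (1,2) (1,4) (2,1) (2,2) (2,3) (3,0) (3,1) (3,3) (3,4) (4,1) (4,2) (4,3)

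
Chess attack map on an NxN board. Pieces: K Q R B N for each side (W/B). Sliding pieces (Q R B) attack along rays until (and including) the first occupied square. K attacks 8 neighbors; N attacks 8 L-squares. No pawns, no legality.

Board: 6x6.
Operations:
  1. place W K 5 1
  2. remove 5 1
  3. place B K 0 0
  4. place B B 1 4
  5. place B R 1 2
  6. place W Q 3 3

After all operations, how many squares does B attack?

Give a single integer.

Op 1: place WK@(5,1)
Op 2: remove (5,1)
Op 3: place BK@(0,0)
Op 4: place BB@(1,4)
Op 5: place BR@(1,2)
Op 6: place WQ@(3,3)
Per-piece attacks for B:
  BK@(0,0): attacks (0,1) (1,0) (1,1)
  BR@(1,2): attacks (1,3) (1,4) (1,1) (1,0) (2,2) (3,2) (4,2) (5,2) (0,2) [ray(0,1) blocked at (1,4)]
  BB@(1,4): attacks (2,5) (2,3) (3,2) (4,1) (5,0) (0,5) (0,3)
Union (16 distinct): (0,1) (0,2) (0,3) (0,5) (1,0) (1,1) (1,3) (1,4) (2,2) (2,3) (2,5) (3,2) (4,1) (4,2) (5,0) (5,2)

Answer: 16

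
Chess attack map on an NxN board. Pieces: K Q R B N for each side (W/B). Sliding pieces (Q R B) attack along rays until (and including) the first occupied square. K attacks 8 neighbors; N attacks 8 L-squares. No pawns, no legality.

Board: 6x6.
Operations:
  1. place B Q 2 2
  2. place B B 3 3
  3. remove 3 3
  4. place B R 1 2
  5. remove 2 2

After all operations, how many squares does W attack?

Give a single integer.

Op 1: place BQ@(2,2)
Op 2: place BB@(3,3)
Op 3: remove (3,3)
Op 4: place BR@(1,2)
Op 5: remove (2,2)
Per-piece attacks for W:
Union (0 distinct): (none)

Answer: 0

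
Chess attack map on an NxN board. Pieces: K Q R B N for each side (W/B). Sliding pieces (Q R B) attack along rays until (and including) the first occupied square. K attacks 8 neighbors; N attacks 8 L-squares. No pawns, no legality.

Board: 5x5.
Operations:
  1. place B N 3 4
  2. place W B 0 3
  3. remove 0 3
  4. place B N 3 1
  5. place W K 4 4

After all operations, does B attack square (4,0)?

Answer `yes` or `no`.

Op 1: place BN@(3,4)
Op 2: place WB@(0,3)
Op 3: remove (0,3)
Op 4: place BN@(3,1)
Op 5: place WK@(4,4)
Per-piece attacks for B:
  BN@(3,1): attacks (4,3) (2,3) (1,2) (1,0)
  BN@(3,4): attacks (4,2) (2,2) (1,3)
B attacks (4,0): no

Answer: no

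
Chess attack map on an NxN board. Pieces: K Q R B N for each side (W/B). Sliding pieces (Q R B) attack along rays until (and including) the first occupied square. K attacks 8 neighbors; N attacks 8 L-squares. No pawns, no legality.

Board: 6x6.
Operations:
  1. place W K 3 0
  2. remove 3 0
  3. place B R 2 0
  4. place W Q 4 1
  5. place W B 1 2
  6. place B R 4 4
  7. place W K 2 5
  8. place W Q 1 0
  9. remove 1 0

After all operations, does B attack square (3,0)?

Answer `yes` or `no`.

Answer: yes

Derivation:
Op 1: place WK@(3,0)
Op 2: remove (3,0)
Op 3: place BR@(2,0)
Op 4: place WQ@(4,1)
Op 5: place WB@(1,2)
Op 6: place BR@(4,4)
Op 7: place WK@(2,5)
Op 8: place WQ@(1,0)
Op 9: remove (1,0)
Per-piece attacks for B:
  BR@(2,0): attacks (2,1) (2,2) (2,3) (2,4) (2,5) (3,0) (4,0) (5,0) (1,0) (0,0) [ray(0,1) blocked at (2,5)]
  BR@(4,4): attacks (4,5) (4,3) (4,2) (4,1) (5,4) (3,4) (2,4) (1,4) (0,4) [ray(0,-1) blocked at (4,1)]
B attacks (3,0): yes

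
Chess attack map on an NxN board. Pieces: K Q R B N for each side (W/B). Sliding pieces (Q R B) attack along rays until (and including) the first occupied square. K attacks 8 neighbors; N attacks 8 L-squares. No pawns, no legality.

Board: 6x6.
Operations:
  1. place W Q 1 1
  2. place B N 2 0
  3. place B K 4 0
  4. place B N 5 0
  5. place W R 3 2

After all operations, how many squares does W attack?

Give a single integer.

Answer: 22

Derivation:
Op 1: place WQ@(1,1)
Op 2: place BN@(2,0)
Op 3: place BK@(4,0)
Op 4: place BN@(5,0)
Op 5: place WR@(3,2)
Per-piece attacks for W:
  WQ@(1,1): attacks (1,2) (1,3) (1,4) (1,5) (1,0) (2,1) (3,1) (4,1) (5,1) (0,1) (2,2) (3,3) (4,4) (5,5) (2,0) (0,2) (0,0) [ray(1,-1) blocked at (2,0)]
  WR@(3,2): attacks (3,3) (3,4) (3,5) (3,1) (3,0) (4,2) (5,2) (2,2) (1,2) (0,2)
Union (22 distinct): (0,0) (0,1) (0,2) (1,0) (1,2) (1,3) (1,4) (1,5) (2,0) (2,1) (2,2) (3,0) (3,1) (3,3) (3,4) (3,5) (4,1) (4,2) (4,4) (5,1) (5,2) (5,5)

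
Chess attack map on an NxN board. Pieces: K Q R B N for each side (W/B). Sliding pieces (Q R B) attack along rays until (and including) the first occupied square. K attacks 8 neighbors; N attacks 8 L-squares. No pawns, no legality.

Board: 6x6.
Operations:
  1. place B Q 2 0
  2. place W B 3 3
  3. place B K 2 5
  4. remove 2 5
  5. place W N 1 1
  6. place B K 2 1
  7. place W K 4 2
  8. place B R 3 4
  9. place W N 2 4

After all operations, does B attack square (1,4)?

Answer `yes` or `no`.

Op 1: place BQ@(2,0)
Op 2: place WB@(3,3)
Op 3: place BK@(2,5)
Op 4: remove (2,5)
Op 5: place WN@(1,1)
Op 6: place BK@(2,1)
Op 7: place WK@(4,2)
Op 8: place BR@(3,4)
Op 9: place WN@(2,4)
Per-piece attacks for B:
  BQ@(2,0): attacks (2,1) (3,0) (4,0) (5,0) (1,0) (0,0) (3,1) (4,2) (1,1) [ray(0,1) blocked at (2,1); ray(1,1) blocked at (4,2); ray(-1,1) blocked at (1,1)]
  BK@(2,1): attacks (2,2) (2,0) (3,1) (1,1) (3,2) (3,0) (1,2) (1,0)
  BR@(3,4): attacks (3,5) (3,3) (4,4) (5,4) (2,4) [ray(0,-1) blocked at (3,3); ray(-1,0) blocked at (2,4)]
B attacks (1,4): no

Answer: no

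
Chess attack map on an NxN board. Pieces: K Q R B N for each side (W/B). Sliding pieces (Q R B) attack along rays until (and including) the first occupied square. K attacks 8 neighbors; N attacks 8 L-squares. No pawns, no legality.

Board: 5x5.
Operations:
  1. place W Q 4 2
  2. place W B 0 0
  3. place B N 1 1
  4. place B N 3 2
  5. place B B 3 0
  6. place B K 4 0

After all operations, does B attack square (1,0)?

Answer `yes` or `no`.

Op 1: place WQ@(4,2)
Op 2: place WB@(0,0)
Op 3: place BN@(1,1)
Op 4: place BN@(3,2)
Op 5: place BB@(3,0)
Op 6: place BK@(4,0)
Per-piece attacks for B:
  BN@(1,1): attacks (2,3) (3,2) (0,3) (3,0)
  BB@(3,0): attacks (4,1) (2,1) (1,2) (0,3)
  BN@(3,2): attacks (4,4) (2,4) (1,3) (4,0) (2,0) (1,1)
  BK@(4,0): attacks (4,1) (3,0) (3,1)
B attacks (1,0): no

Answer: no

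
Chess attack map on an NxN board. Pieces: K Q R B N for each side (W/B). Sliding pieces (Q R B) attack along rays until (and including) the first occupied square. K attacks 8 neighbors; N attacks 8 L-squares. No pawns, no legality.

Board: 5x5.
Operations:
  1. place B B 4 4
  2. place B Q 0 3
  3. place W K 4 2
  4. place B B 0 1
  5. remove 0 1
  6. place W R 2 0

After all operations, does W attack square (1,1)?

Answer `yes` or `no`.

Op 1: place BB@(4,4)
Op 2: place BQ@(0,3)
Op 3: place WK@(4,2)
Op 4: place BB@(0,1)
Op 5: remove (0,1)
Op 6: place WR@(2,0)
Per-piece attacks for W:
  WR@(2,0): attacks (2,1) (2,2) (2,3) (2,4) (3,0) (4,0) (1,0) (0,0)
  WK@(4,2): attacks (4,3) (4,1) (3,2) (3,3) (3,1)
W attacks (1,1): no

Answer: no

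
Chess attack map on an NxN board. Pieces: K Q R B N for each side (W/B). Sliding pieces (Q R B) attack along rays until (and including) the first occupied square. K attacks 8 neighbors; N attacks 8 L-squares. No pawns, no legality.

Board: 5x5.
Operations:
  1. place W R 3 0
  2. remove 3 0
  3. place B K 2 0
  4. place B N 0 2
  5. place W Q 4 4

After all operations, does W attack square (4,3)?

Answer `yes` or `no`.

Op 1: place WR@(3,0)
Op 2: remove (3,0)
Op 3: place BK@(2,0)
Op 4: place BN@(0,2)
Op 5: place WQ@(4,4)
Per-piece attacks for W:
  WQ@(4,4): attacks (4,3) (4,2) (4,1) (4,0) (3,4) (2,4) (1,4) (0,4) (3,3) (2,2) (1,1) (0,0)
W attacks (4,3): yes

Answer: yes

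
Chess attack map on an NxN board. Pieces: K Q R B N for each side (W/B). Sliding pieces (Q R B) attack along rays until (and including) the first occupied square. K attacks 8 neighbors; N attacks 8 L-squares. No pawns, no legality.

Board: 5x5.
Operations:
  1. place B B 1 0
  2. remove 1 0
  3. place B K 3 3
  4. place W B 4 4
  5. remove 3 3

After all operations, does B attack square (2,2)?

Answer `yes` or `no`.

Op 1: place BB@(1,0)
Op 2: remove (1,0)
Op 3: place BK@(3,3)
Op 4: place WB@(4,4)
Op 5: remove (3,3)
Per-piece attacks for B:
B attacks (2,2): no

Answer: no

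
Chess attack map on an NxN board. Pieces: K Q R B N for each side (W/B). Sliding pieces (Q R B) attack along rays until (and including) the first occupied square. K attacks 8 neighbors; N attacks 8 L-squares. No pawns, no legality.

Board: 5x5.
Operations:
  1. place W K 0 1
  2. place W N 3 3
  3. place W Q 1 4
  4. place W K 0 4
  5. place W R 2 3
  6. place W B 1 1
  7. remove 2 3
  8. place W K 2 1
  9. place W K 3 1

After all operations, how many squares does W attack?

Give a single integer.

Op 1: place WK@(0,1)
Op 2: place WN@(3,3)
Op 3: place WQ@(1,4)
Op 4: place WK@(0,4)
Op 5: place WR@(2,3)
Op 6: place WB@(1,1)
Op 7: remove (2,3)
Op 8: place WK@(2,1)
Op 9: place WK@(3,1)
Per-piece attacks for W:
  WK@(0,1): attacks (0,2) (0,0) (1,1) (1,2) (1,0)
  WK@(0,4): attacks (0,3) (1,4) (1,3)
  WB@(1,1): attacks (2,2) (3,3) (2,0) (0,2) (0,0) [ray(1,1) blocked at (3,3)]
  WQ@(1,4): attacks (1,3) (1,2) (1,1) (2,4) (3,4) (4,4) (0,4) (2,3) (3,2) (4,1) (0,3) [ray(0,-1) blocked at (1,1); ray(-1,0) blocked at (0,4)]
  WK@(2,1): attacks (2,2) (2,0) (3,1) (1,1) (3,2) (3,0) (1,2) (1,0)
  WK@(3,1): attacks (3,2) (3,0) (4,1) (2,1) (4,2) (4,0) (2,2) (2,0)
  WN@(3,3): attacks (1,4) (4,1) (2,1) (1,2)
Union (23 distinct): (0,0) (0,2) (0,3) (0,4) (1,0) (1,1) (1,2) (1,3) (1,4) (2,0) (2,1) (2,2) (2,3) (2,4) (3,0) (3,1) (3,2) (3,3) (3,4) (4,0) (4,1) (4,2) (4,4)

Answer: 23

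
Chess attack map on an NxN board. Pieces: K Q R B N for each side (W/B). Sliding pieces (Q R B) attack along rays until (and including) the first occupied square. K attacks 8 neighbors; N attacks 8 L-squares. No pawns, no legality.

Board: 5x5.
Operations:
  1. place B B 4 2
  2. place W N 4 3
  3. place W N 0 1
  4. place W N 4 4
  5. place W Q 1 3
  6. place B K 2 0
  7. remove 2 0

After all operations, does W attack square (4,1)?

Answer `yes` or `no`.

Answer: no

Derivation:
Op 1: place BB@(4,2)
Op 2: place WN@(4,3)
Op 3: place WN@(0,1)
Op 4: place WN@(4,4)
Op 5: place WQ@(1,3)
Op 6: place BK@(2,0)
Op 7: remove (2,0)
Per-piece attacks for W:
  WN@(0,1): attacks (1,3) (2,2) (2,0)
  WQ@(1,3): attacks (1,4) (1,2) (1,1) (1,0) (2,3) (3,3) (4,3) (0,3) (2,4) (2,2) (3,1) (4,0) (0,4) (0,2) [ray(1,0) blocked at (4,3)]
  WN@(4,3): attacks (2,4) (3,1) (2,2)
  WN@(4,4): attacks (3,2) (2,3)
W attacks (4,1): no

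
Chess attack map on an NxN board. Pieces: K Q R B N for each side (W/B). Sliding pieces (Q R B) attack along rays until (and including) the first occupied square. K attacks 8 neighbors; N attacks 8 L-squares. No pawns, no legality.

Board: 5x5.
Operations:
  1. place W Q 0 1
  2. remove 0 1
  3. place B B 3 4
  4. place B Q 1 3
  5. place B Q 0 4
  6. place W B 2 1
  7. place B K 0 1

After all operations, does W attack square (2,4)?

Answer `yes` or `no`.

Answer: no

Derivation:
Op 1: place WQ@(0,1)
Op 2: remove (0,1)
Op 3: place BB@(3,4)
Op 4: place BQ@(1,3)
Op 5: place BQ@(0,4)
Op 6: place WB@(2,1)
Op 7: place BK@(0,1)
Per-piece attacks for W:
  WB@(2,1): attacks (3,2) (4,3) (3,0) (1,2) (0,3) (1,0)
W attacks (2,4): no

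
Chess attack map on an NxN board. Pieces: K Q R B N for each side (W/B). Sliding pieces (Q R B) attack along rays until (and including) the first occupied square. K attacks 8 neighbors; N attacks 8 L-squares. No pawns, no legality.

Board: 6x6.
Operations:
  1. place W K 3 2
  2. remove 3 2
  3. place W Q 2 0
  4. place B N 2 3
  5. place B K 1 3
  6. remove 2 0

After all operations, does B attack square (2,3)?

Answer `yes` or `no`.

Op 1: place WK@(3,2)
Op 2: remove (3,2)
Op 3: place WQ@(2,0)
Op 4: place BN@(2,3)
Op 5: place BK@(1,3)
Op 6: remove (2,0)
Per-piece attacks for B:
  BK@(1,3): attacks (1,4) (1,2) (2,3) (0,3) (2,4) (2,2) (0,4) (0,2)
  BN@(2,3): attacks (3,5) (4,4) (1,5) (0,4) (3,1) (4,2) (1,1) (0,2)
B attacks (2,3): yes

Answer: yes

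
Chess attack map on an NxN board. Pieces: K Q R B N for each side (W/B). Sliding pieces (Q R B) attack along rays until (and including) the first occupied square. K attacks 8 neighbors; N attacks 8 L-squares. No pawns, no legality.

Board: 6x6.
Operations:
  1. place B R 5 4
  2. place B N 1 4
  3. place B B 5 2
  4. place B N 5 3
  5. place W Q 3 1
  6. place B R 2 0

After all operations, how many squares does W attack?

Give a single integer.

Op 1: place BR@(5,4)
Op 2: place BN@(1,4)
Op 3: place BB@(5,2)
Op 4: place BN@(5,3)
Op 5: place WQ@(3,1)
Op 6: place BR@(2,0)
Per-piece attacks for W:
  WQ@(3,1): attacks (3,2) (3,3) (3,4) (3,5) (3,0) (4,1) (5,1) (2,1) (1,1) (0,1) (4,2) (5,3) (4,0) (2,2) (1,3) (0,4) (2,0) [ray(1,1) blocked at (5,3); ray(-1,-1) blocked at (2,0)]
Union (17 distinct): (0,1) (0,4) (1,1) (1,3) (2,0) (2,1) (2,2) (3,0) (3,2) (3,3) (3,4) (3,5) (4,0) (4,1) (4,2) (5,1) (5,3)

Answer: 17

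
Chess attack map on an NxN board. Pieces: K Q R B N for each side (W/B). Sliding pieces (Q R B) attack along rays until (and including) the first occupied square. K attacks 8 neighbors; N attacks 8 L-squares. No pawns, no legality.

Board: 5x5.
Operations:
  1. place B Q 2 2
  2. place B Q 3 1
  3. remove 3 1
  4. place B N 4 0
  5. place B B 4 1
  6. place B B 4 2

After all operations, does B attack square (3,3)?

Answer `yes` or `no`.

Answer: yes

Derivation:
Op 1: place BQ@(2,2)
Op 2: place BQ@(3,1)
Op 3: remove (3,1)
Op 4: place BN@(4,0)
Op 5: place BB@(4,1)
Op 6: place BB@(4,2)
Per-piece attacks for B:
  BQ@(2,2): attacks (2,3) (2,4) (2,1) (2,0) (3,2) (4,2) (1,2) (0,2) (3,3) (4,4) (3,1) (4,0) (1,3) (0,4) (1,1) (0,0) [ray(1,0) blocked at (4,2); ray(1,-1) blocked at (4,0)]
  BN@(4,0): attacks (3,2) (2,1)
  BB@(4,1): attacks (3,2) (2,3) (1,4) (3,0)
  BB@(4,2): attacks (3,3) (2,4) (3,1) (2,0)
B attacks (3,3): yes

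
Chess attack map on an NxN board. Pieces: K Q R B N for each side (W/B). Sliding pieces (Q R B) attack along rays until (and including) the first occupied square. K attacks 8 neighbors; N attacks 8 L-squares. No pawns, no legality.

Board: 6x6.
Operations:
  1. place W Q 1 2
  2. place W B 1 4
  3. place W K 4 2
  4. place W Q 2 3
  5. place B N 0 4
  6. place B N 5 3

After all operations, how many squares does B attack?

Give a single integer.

Op 1: place WQ@(1,2)
Op 2: place WB@(1,4)
Op 3: place WK@(4,2)
Op 4: place WQ@(2,3)
Op 5: place BN@(0,4)
Op 6: place BN@(5,3)
Per-piece attacks for B:
  BN@(0,4): attacks (2,5) (1,2) (2,3)
  BN@(5,3): attacks (4,5) (3,4) (4,1) (3,2)
Union (7 distinct): (1,2) (2,3) (2,5) (3,2) (3,4) (4,1) (4,5)

Answer: 7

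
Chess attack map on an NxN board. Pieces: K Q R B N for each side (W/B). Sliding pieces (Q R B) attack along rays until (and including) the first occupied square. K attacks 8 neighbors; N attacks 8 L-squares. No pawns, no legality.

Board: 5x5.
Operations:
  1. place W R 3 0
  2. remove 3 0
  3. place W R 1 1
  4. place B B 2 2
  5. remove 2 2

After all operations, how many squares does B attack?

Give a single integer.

Op 1: place WR@(3,0)
Op 2: remove (3,0)
Op 3: place WR@(1,1)
Op 4: place BB@(2,2)
Op 5: remove (2,2)
Per-piece attacks for B:
Union (0 distinct): (none)

Answer: 0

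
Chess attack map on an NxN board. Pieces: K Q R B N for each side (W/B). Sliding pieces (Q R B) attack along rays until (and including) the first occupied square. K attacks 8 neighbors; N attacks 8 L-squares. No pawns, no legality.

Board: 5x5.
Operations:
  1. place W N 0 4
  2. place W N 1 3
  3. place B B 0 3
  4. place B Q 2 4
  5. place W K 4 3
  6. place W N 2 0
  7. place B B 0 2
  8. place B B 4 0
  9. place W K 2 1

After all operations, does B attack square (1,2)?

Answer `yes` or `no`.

Op 1: place WN@(0,4)
Op 2: place WN@(1,3)
Op 3: place BB@(0,3)
Op 4: place BQ@(2,4)
Op 5: place WK@(4,3)
Op 6: place WN@(2,0)
Op 7: place BB@(0,2)
Op 8: place BB@(4,0)
Op 9: place WK@(2,1)
Per-piece attacks for B:
  BB@(0,2): attacks (1,3) (1,1) (2,0) [ray(1,1) blocked at (1,3); ray(1,-1) blocked at (2,0)]
  BB@(0,3): attacks (1,4) (1,2) (2,1) [ray(1,-1) blocked at (2,1)]
  BQ@(2,4): attacks (2,3) (2,2) (2,1) (3,4) (4,4) (1,4) (0,4) (3,3) (4,2) (1,3) [ray(0,-1) blocked at (2,1); ray(-1,0) blocked at (0,4); ray(-1,-1) blocked at (1,3)]
  BB@(4,0): attacks (3,1) (2,2) (1,3) [ray(-1,1) blocked at (1,3)]
B attacks (1,2): yes

Answer: yes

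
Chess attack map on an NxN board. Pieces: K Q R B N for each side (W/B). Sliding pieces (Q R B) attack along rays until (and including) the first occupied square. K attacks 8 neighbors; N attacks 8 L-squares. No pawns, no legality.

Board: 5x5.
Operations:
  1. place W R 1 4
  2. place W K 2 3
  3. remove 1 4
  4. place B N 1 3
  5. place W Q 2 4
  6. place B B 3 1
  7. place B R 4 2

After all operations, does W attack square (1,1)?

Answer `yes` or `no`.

Answer: no

Derivation:
Op 1: place WR@(1,4)
Op 2: place WK@(2,3)
Op 3: remove (1,4)
Op 4: place BN@(1,3)
Op 5: place WQ@(2,4)
Op 6: place BB@(3,1)
Op 7: place BR@(4,2)
Per-piece attacks for W:
  WK@(2,3): attacks (2,4) (2,2) (3,3) (1,3) (3,4) (3,2) (1,4) (1,2)
  WQ@(2,4): attacks (2,3) (3,4) (4,4) (1,4) (0,4) (3,3) (4,2) (1,3) [ray(0,-1) blocked at (2,3); ray(1,-1) blocked at (4,2); ray(-1,-1) blocked at (1,3)]
W attacks (1,1): no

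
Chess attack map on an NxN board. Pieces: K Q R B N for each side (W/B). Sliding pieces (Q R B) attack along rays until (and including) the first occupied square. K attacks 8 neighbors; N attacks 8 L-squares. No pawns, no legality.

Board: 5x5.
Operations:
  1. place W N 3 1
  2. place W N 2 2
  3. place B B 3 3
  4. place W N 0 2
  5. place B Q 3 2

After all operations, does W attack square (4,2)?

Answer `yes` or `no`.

Op 1: place WN@(3,1)
Op 2: place WN@(2,2)
Op 3: place BB@(3,3)
Op 4: place WN@(0,2)
Op 5: place BQ@(3,2)
Per-piece attacks for W:
  WN@(0,2): attacks (1,4) (2,3) (1,0) (2,1)
  WN@(2,2): attacks (3,4) (4,3) (1,4) (0,3) (3,0) (4,1) (1,0) (0,1)
  WN@(3,1): attacks (4,3) (2,3) (1,2) (1,0)
W attacks (4,2): no

Answer: no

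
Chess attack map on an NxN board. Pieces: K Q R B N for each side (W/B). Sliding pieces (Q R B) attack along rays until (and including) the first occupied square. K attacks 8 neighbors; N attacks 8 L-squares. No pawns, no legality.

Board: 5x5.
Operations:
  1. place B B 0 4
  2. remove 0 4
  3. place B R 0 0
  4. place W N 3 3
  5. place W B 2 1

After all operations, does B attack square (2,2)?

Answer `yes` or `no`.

Op 1: place BB@(0,4)
Op 2: remove (0,4)
Op 3: place BR@(0,0)
Op 4: place WN@(3,3)
Op 5: place WB@(2,1)
Per-piece attacks for B:
  BR@(0,0): attacks (0,1) (0,2) (0,3) (0,4) (1,0) (2,0) (3,0) (4,0)
B attacks (2,2): no

Answer: no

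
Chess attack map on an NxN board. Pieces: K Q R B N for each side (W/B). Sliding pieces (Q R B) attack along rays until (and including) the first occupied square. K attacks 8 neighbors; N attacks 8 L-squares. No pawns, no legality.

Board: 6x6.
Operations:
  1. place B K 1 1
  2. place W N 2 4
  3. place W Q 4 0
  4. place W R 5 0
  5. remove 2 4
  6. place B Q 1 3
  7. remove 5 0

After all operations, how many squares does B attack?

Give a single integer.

Op 1: place BK@(1,1)
Op 2: place WN@(2,4)
Op 3: place WQ@(4,0)
Op 4: place WR@(5,0)
Op 5: remove (2,4)
Op 6: place BQ@(1,3)
Op 7: remove (5,0)
Per-piece attacks for B:
  BK@(1,1): attacks (1,2) (1,0) (2,1) (0,1) (2,2) (2,0) (0,2) (0,0)
  BQ@(1,3): attacks (1,4) (1,5) (1,2) (1,1) (2,3) (3,3) (4,3) (5,3) (0,3) (2,4) (3,5) (2,2) (3,1) (4,0) (0,4) (0,2) [ray(0,-1) blocked at (1,1); ray(1,-1) blocked at (4,0)]
Union (21 distinct): (0,0) (0,1) (0,2) (0,3) (0,4) (1,0) (1,1) (1,2) (1,4) (1,5) (2,0) (2,1) (2,2) (2,3) (2,4) (3,1) (3,3) (3,5) (4,0) (4,3) (5,3)

Answer: 21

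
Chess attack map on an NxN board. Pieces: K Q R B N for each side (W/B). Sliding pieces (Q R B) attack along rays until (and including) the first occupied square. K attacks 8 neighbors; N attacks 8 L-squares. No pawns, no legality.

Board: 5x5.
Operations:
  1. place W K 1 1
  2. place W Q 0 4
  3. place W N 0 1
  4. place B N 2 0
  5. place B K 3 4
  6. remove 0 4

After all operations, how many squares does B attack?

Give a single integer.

Op 1: place WK@(1,1)
Op 2: place WQ@(0,4)
Op 3: place WN@(0,1)
Op 4: place BN@(2,0)
Op 5: place BK@(3,4)
Op 6: remove (0,4)
Per-piece attacks for B:
  BN@(2,0): attacks (3,2) (4,1) (1,2) (0,1)
  BK@(3,4): attacks (3,3) (4,4) (2,4) (4,3) (2,3)
Union (9 distinct): (0,1) (1,2) (2,3) (2,4) (3,2) (3,3) (4,1) (4,3) (4,4)

Answer: 9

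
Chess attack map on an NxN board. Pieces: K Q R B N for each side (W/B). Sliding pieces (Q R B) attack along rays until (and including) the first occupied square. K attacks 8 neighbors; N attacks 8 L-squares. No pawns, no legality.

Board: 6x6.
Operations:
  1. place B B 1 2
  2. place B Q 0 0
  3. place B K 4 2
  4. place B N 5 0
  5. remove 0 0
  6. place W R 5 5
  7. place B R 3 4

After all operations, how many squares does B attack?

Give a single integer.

Answer: 21

Derivation:
Op 1: place BB@(1,2)
Op 2: place BQ@(0,0)
Op 3: place BK@(4,2)
Op 4: place BN@(5,0)
Op 5: remove (0,0)
Op 6: place WR@(5,5)
Op 7: place BR@(3,4)
Per-piece attacks for B:
  BB@(1,2): attacks (2,3) (3,4) (2,1) (3,0) (0,3) (0,1) [ray(1,1) blocked at (3,4)]
  BR@(3,4): attacks (3,5) (3,3) (3,2) (3,1) (3,0) (4,4) (5,4) (2,4) (1,4) (0,4)
  BK@(4,2): attacks (4,3) (4,1) (5,2) (3,2) (5,3) (5,1) (3,3) (3,1)
  BN@(5,0): attacks (4,2) (3,1)
Union (21 distinct): (0,1) (0,3) (0,4) (1,4) (2,1) (2,3) (2,4) (3,0) (3,1) (3,2) (3,3) (3,4) (3,5) (4,1) (4,2) (4,3) (4,4) (5,1) (5,2) (5,3) (5,4)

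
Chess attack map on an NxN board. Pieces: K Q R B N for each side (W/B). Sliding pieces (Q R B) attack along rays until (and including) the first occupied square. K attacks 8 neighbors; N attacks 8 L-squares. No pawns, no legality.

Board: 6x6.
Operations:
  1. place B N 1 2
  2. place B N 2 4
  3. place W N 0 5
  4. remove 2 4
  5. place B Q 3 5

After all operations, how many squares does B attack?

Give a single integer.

Answer: 18

Derivation:
Op 1: place BN@(1,2)
Op 2: place BN@(2,4)
Op 3: place WN@(0,5)
Op 4: remove (2,4)
Op 5: place BQ@(3,5)
Per-piece attacks for B:
  BN@(1,2): attacks (2,4) (3,3) (0,4) (2,0) (3,1) (0,0)
  BQ@(3,5): attacks (3,4) (3,3) (3,2) (3,1) (3,0) (4,5) (5,5) (2,5) (1,5) (0,5) (4,4) (5,3) (2,4) (1,3) (0,2) [ray(-1,0) blocked at (0,5)]
Union (18 distinct): (0,0) (0,2) (0,4) (0,5) (1,3) (1,5) (2,0) (2,4) (2,5) (3,0) (3,1) (3,2) (3,3) (3,4) (4,4) (4,5) (5,3) (5,5)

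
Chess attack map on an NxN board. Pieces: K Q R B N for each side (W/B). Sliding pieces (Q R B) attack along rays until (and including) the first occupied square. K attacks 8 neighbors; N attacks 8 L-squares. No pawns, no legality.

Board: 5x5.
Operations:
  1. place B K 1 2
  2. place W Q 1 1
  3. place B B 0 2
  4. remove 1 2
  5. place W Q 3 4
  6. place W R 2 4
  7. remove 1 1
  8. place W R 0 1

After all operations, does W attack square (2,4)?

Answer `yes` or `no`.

Answer: yes

Derivation:
Op 1: place BK@(1,2)
Op 2: place WQ@(1,1)
Op 3: place BB@(0,2)
Op 4: remove (1,2)
Op 5: place WQ@(3,4)
Op 6: place WR@(2,4)
Op 7: remove (1,1)
Op 8: place WR@(0,1)
Per-piece attacks for W:
  WR@(0,1): attacks (0,2) (0,0) (1,1) (2,1) (3,1) (4,1) [ray(0,1) blocked at (0,2)]
  WR@(2,4): attacks (2,3) (2,2) (2,1) (2,0) (3,4) (1,4) (0,4) [ray(1,0) blocked at (3,4)]
  WQ@(3,4): attacks (3,3) (3,2) (3,1) (3,0) (4,4) (2,4) (4,3) (2,3) (1,2) (0,1) [ray(-1,0) blocked at (2,4); ray(-1,-1) blocked at (0,1)]
W attacks (2,4): yes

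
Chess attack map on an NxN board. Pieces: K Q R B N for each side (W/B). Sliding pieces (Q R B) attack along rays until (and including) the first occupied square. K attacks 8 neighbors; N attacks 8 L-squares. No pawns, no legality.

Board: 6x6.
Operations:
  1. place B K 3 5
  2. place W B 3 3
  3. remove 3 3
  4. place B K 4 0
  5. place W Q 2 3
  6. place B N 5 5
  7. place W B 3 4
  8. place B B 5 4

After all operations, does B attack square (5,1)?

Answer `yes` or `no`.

Op 1: place BK@(3,5)
Op 2: place WB@(3,3)
Op 3: remove (3,3)
Op 4: place BK@(4,0)
Op 5: place WQ@(2,3)
Op 6: place BN@(5,5)
Op 7: place WB@(3,4)
Op 8: place BB@(5,4)
Per-piece attacks for B:
  BK@(3,5): attacks (3,4) (4,5) (2,5) (4,4) (2,4)
  BK@(4,0): attacks (4,1) (5,0) (3,0) (5,1) (3,1)
  BB@(5,4): attacks (4,5) (4,3) (3,2) (2,1) (1,0)
  BN@(5,5): attacks (4,3) (3,4)
B attacks (5,1): yes

Answer: yes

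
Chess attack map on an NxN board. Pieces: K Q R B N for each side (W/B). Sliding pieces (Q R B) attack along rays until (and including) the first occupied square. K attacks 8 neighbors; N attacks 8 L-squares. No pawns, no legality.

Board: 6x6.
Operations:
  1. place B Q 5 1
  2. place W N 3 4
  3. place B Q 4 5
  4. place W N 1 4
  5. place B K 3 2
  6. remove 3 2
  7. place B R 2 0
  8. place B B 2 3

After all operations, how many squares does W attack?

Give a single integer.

Op 1: place BQ@(5,1)
Op 2: place WN@(3,4)
Op 3: place BQ@(4,5)
Op 4: place WN@(1,4)
Op 5: place BK@(3,2)
Op 6: remove (3,2)
Op 7: place BR@(2,0)
Op 8: place BB@(2,3)
Per-piece attacks for W:
  WN@(1,4): attacks (3,5) (2,2) (3,3) (0,2)
  WN@(3,4): attacks (5,5) (1,5) (4,2) (5,3) (2,2) (1,3)
Union (9 distinct): (0,2) (1,3) (1,5) (2,2) (3,3) (3,5) (4,2) (5,3) (5,5)

Answer: 9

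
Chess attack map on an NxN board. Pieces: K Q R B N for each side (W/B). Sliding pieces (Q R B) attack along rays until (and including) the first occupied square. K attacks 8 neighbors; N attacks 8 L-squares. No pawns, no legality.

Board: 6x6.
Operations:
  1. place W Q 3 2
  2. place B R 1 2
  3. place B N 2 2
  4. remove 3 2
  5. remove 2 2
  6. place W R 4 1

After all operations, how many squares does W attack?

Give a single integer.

Answer: 10

Derivation:
Op 1: place WQ@(3,2)
Op 2: place BR@(1,2)
Op 3: place BN@(2,2)
Op 4: remove (3,2)
Op 5: remove (2,2)
Op 6: place WR@(4,1)
Per-piece attacks for W:
  WR@(4,1): attacks (4,2) (4,3) (4,4) (4,5) (4,0) (5,1) (3,1) (2,1) (1,1) (0,1)
Union (10 distinct): (0,1) (1,1) (2,1) (3,1) (4,0) (4,2) (4,3) (4,4) (4,5) (5,1)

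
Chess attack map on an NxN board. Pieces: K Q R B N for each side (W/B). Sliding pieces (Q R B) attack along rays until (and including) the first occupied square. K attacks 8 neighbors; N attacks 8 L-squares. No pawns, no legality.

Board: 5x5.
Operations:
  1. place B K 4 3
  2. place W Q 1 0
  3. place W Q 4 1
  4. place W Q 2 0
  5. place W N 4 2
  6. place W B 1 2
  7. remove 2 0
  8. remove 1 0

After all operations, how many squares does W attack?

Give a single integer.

Answer: 12

Derivation:
Op 1: place BK@(4,3)
Op 2: place WQ@(1,0)
Op 3: place WQ@(4,1)
Op 4: place WQ@(2,0)
Op 5: place WN@(4,2)
Op 6: place WB@(1,2)
Op 7: remove (2,0)
Op 8: remove (1,0)
Per-piece attacks for W:
  WB@(1,2): attacks (2,3) (3,4) (2,1) (3,0) (0,3) (0,1)
  WQ@(4,1): attacks (4,2) (4,0) (3,1) (2,1) (1,1) (0,1) (3,2) (2,3) (1,4) (3,0) [ray(0,1) blocked at (4,2)]
  WN@(4,2): attacks (3,4) (2,3) (3,0) (2,1)
Union (12 distinct): (0,1) (0,3) (1,1) (1,4) (2,1) (2,3) (3,0) (3,1) (3,2) (3,4) (4,0) (4,2)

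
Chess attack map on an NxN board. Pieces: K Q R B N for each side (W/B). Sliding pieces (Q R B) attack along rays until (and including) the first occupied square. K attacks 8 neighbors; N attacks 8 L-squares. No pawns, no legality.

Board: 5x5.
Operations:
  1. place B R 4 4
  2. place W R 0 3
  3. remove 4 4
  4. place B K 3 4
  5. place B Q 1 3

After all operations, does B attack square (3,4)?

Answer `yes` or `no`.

Answer: no

Derivation:
Op 1: place BR@(4,4)
Op 2: place WR@(0,3)
Op 3: remove (4,4)
Op 4: place BK@(3,4)
Op 5: place BQ@(1,3)
Per-piece attacks for B:
  BQ@(1,3): attacks (1,4) (1,2) (1,1) (1,0) (2,3) (3,3) (4,3) (0,3) (2,4) (2,2) (3,1) (4,0) (0,4) (0,2) [ray(-1,0) blocked at (0,3)]
  BK@(3,4): attacks (3,3) (4,4) (2,4) (4,3) (2,3)
B attacks (3,4): no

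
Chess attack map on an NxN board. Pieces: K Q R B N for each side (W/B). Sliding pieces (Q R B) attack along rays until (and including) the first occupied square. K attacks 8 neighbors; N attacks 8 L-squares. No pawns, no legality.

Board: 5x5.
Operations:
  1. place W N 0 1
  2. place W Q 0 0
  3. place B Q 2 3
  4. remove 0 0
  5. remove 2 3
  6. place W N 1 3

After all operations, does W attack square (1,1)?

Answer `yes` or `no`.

Op 1: place WN@(0,1)
Op 2: place WQ@(0,0)
Op 3: place BQ@(2,3)
Op 4: remove (0,0)
Op 5: remove (2,3)
Op 6: place WN@(1,3)
Per-piece attacks for W:
  WN@(0,1): attacks (1,3) (2,2) (2,0)
  WN@(1,3): attacks (3,4) (2,1) (3,2) (0,1)
W attacks (1,1): no

Answer: no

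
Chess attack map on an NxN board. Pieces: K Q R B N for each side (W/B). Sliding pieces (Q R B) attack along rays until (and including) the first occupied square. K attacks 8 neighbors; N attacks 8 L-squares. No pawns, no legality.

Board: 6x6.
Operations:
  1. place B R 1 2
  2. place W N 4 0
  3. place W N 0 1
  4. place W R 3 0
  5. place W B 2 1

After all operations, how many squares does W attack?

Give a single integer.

Op 1: place BR@(1,2)
Op 2: place WN@(4,0)
Op 3: place WN@(0,1)
Op 4: place WR@(3,0)
Op 5: place WB@(2,1)
Per-piece attacks for W:
  WN@(0,1): attacks (1,3) (2,2) (2,0)
  WB@(2,1): attacks (3,2) (4,3) (5,4) (3,0) (1,2) (1,0) [ray(1,-1) blocked at (3,0); ray(-1,1) blocked at (1,2)]
  WR@(3,0): attacks (3,1) (3,2) (3,3) (3,4) (3,5) (4,0) (2,0) (1,0) (0,0) [ray(1,0) blocked at (4,0)]
  WN@(4,0): attacks (5,2) (3,2) (2,1)
Union (17 distinct): (0,0) (1,0) (1,2) (1,3) (2,0) (2,1) (2,2) (3,0) (3,1) (3,2) (3,3) (3,4) (3,5) (4,0) (4,3) (5,2) (5,4)

Answer: 17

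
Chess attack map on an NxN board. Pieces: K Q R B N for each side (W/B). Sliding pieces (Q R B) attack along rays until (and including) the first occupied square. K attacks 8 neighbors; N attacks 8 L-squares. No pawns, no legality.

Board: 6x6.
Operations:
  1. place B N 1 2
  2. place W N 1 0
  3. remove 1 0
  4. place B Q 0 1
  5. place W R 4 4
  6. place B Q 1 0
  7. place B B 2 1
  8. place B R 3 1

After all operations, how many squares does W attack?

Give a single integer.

Answer: 10

Derivation:
Op 1: place BN@(1,2)
Op 2: place WN@(1,0)
Op 3: remove (1,0)
Op 4: place BQ@(0,1)
Op 5: place WR@(4,4)
Op 6: place BQ@(1,0)
Op 7: place BB@(2,1)
Op 8: place BR@(3,1)
Per-piece attacks for W:
  WR@(4,4): attacks (4,5) (4,3) (4,2) (4,1) (4,0) (5,4) (3,4) (2,4) (1,4) (0,4)
Union (10 distinct): (0,4) (1,4) (2,4) (3,4) (4,0) (4,1) (4,2) (4,3) (4,5) (5,4)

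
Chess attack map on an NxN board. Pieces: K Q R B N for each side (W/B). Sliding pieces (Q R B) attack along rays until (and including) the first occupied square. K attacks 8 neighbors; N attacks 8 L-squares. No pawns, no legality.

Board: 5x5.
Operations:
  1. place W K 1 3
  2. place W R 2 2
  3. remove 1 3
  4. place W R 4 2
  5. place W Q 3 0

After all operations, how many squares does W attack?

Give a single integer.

Answer: 19

Derivation:
Op 1: place WK@(1,3)
Op 2: place WR@(2,2)
Op 3: remove (1,3)
Op 4: place WR@(4,2)
Op 5: place WQ@(3,0)
Per-piece attacks for W:
  WR@(2,2): attacks (2,3) (2,4) (2,1) (2,0) (3,2) (4,2) (1,2) (0,2) [ray(1,0) blocked at (4,2)]
  WQ@(3,0): attacks (3,1) (3,2) (3,3) (3,4) (4,0) (2,0) (1,0) (0,0) (4,1) (2,1) (1,2) (0,3)
  WR@(4,2): attacks (4,3) (4,4) (4,1) (4,0) (3,2) (2,2) [ray(-1,0) blocked at (2,2)]
Union (19 distinct): (0,0) (0,2) (0,3) (1,0) (1,2) (2,0) (2,1) (2,2) (2,3) (2,4) (3,1) (3,2) (3,3) (3,4) (4,0) (4,1) (4,2) (4,3) (4,4)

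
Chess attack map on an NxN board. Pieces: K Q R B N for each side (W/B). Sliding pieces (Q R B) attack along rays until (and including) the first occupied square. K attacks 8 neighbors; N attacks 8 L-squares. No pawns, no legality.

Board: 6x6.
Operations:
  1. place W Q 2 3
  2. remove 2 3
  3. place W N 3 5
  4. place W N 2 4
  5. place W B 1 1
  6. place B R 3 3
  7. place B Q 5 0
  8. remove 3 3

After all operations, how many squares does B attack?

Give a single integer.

Answer: 15

Derivation:
Op 1: place WQ@(2,3)
Op 2: remove (2,3)
Op 3: place WN@(3,5)
Op 4: place WN@(2,4)
Op 5: place WB@(1,1)
Op 6: place BR@(3,3)
Op 7: place BQ@(5,0)
Op 8: remove (3,3)
Per-piece attacks for B:
  BQ@(5,0): attacks (5,1) (5,2) (5,3) (5,4) (5,5) (4,0) (3,0) (2,0) (1,0) (0,0) (4,1) (3,2) (2,3) (1,4) (0,5)
Union (15 distinct): (0,0) (0,5) (1,0) (1,4) (2,0) (2,3) (3,0) (3,2) (4,0) (4,1) (5,1) (5,2) (5,3) (5,4) (5,5)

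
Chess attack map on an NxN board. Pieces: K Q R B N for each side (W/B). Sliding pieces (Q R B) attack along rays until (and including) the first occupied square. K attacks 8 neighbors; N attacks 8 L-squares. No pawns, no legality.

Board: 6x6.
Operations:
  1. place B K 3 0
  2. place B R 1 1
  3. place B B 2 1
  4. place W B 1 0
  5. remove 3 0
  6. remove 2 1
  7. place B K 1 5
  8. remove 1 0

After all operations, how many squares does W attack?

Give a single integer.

Answer: 0

Derivation:
Op 1: place BK@(3,0)
Op 2: place BR@(1,1)
Op 3: place BB@(2,1)
Op 4: place WB@(1,0)
Op 5: remove (3,0)
Op 6: remove (2,1)
Op 7: place BK@(1,5)
Op 8: remove (1,0)
Per-piece attacks for W:
Union (0 distinct): (none)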